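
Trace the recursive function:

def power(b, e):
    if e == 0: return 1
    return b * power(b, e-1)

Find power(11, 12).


power(11, 12)
= 11 * power(11, 11)
= 11 * 11 * power(11, 10)
= 11 * 11 * 11 * power(11, 9)
= 11 * 11 * 11 * 11 * power(11, 8)
= 11 * 11 * 11 * 11 * 11 * power(11, 7)
= 11 * 11 * 11 * 11 * 11 * 11 * power(11, 6)
= 11 * 11 * 11 * 11 * 11 * 11 * 11 * power(11, 5)
= 11 * 11 * 11 * 11 * 11 * 11 * 11 * 11 * power(11, 4)
= 11 * 11 * 11 * 11 * 11 * 11 * 11 * 11 * 11 * power(11, 3)
= 11 * 11 * 11 * 11 * 11 * 11 * 11 * 11 * 11 * 11 * power(11, 2)
= 11 * 11 * 11 * 11 * 11 * 11 * 11 * 11 * 11 * 11 * 11 * power(11, 1)
= 11 * 11 * 11 * 11 * 11 * 11 * 11 * 11 * 11 * 11 * 11 * 11 * power(11, 0)
= 11 * 11 * 11 * 11 * 11 * 11 * 11 * 11 * 11 * 11 * 11 * 11 * 1
= 3138428376721

3138428376721


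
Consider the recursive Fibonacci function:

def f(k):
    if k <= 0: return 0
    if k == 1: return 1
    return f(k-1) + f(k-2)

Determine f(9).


Computing f(9) bottom-up:
f(0) = 0
f(1) = 1
f(2) = f(1) + f(0) = 1 + 0 = 1
f(3) = f(2) + f(1) = 1 + 1 = 2
f(4) = f(3) + f(2) = 2 + 1 = 3
f(5) = f(4) + f(3) = 3 + 2 = 5
f(6) = f(5) + f(4) = 5 + 3 = 8
f(7) = f(6) + f(5) = 8 + 5 = 13
f(8) = f(7) + f(6) = 13 + 8 = 21
f(9) = f(8) + f(7) = 21 + 13 = 34

34


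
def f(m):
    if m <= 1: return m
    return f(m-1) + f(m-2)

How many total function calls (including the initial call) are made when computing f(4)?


Let C(n) = total calls for f(n)
C(0) = 1, C(1) = 1
C(2) = 1 + C(1) + C(0) = 1 + 1 + 1 = 3
C(3) = 1 + C(2) + C(1) = 1 + 3 + 1 = 5
C(4) = 1 + C(3) + C(2) = 1 + 5 + 3 = 9

9


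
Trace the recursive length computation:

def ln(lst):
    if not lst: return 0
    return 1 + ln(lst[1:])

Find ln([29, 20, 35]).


ln([29, 20, 35]) = 1 + ln([20, 35])
ln([20, 35]) = 1 + ln([35])
ln([35]) = 1 + ln([])
ln([]) = 0  (base case)
Unwinding: 1 + 1 + 1 + 0 = 3

3


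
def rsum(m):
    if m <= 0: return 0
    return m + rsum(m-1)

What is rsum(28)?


rsum(28)
= 28 + 27 + 26 + 25 + 24 + 23 + 22 + 21 + 20 + 19 + 18 + 17 + 16 + 15 + 14 + 13 + 12 + 11 + 10 + 9 + 8 + 7 + 6 + 5 + 4 + 3 + 2 + 1 + rsum(0)
= 28 + 27 + 26 + 25 + 24 + 23 + 22 + 21 + 20 + 19 + 18 + 17 + 16 + 15 + 14 + 13 + 12 + 11 + 10 + 9 + 8 + 7 + 6 + 5 + 4 + 3 + 2 + 1 + 0
= 406

406


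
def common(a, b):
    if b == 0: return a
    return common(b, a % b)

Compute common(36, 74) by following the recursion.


common(36, 74) = common(74, 36)
common(74, 36) = common(36, 2)
common(36, 2) = common(2, 0)
common(2, 0) = 2  (base case)

2


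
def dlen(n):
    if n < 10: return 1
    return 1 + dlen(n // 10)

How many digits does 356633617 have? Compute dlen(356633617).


dlen(356633617) = 1 + dlen(35663361)
dlen(35663361) = 1 + dlen(3566336)
dlen(3566336) = 1 + dlen(356633)
dlen(356633) = 1 + dlen(35663)
dlen(35663) = 1 + dlen(3566)
dlen(3566) = 1 + dlen(356)
dlen(356) = 1 + dlen(35)
dlen(35) = 1 + dlen(3)
dlen(3) = 1  (base case: 3 < 10)
Unwinding: 1 + 1 + 1 + 1 + 1 + 1 + 1 + 1 + 1 = 9

9


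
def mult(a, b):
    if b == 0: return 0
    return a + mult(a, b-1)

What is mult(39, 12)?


mult(39, 12) = 39 + mult(39, 11)
mult(39, 11) = 39 + mult(39, 10)
mult(39, 10) = 39 + mult(39, 9)
mult(39, 9) = 39 + mult(39, 8)
mult(39, 8) = 39 + mult(39, 7)
mult(39, 7) = 39 + mult(39, 6)
mult(39, 6) = 39 + mult(39, 5)
mult(39, 5) = 39 + mult(39, 4)
mult(39, 4) = 39 + mult(39, 3)
mult(39, 3) = 39 + mult(39, 2)
mult(39, 2) = 39 + mult(39, 1)
mult(39, 1) = 39 + mult(39, 0)
mult(39, 0) = 0  (base case)
Total: 39 + 39 + 39 + 39 + 39 + 39 + 39 + 39 + 39 + 39 + 39 + 39 + 0 = 468

468


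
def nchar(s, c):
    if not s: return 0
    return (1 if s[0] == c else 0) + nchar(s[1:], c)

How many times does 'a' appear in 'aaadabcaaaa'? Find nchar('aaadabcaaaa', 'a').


s[0]='a' == 'a' -> 1
s[0]='a' == 'a' -> 1
s[0]='a' == 'a' -> 1
s[0]='d' != 'a' -> 0
s[0]='a' == 'a' -> 1
s[0]='b' != 'a' -> 0
s[0]='c' != 'a' -> 0
s[0]='a' == 'a' -> 1
s[0]='a' == 'a' -> 1
s[0]='a' == 'a' -> 1
s[0]='a' == 'a' -> 1
Sum: 1 + 1 + 1 + 0 + 1 + 0 + 0 + 1 + 1 + 1 + 1 = 8

8


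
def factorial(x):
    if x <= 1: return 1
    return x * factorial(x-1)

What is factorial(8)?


factorial(8)
= 8 * factorial(7)
= 8 * 7 * factorial(6)
= 8 * 7 * 6 * factorial(5)
= 8 * 7 * 6 * 5 * factorial(4)
= 8 * 7 * 6 * 5 * 4 * factorial(3)
= 8 * 7 * 6 * 5 * 4 * 3 * factorial(2)
= 8 * 7 * 6 * 5 * 4 * 3 * 2 * factorial(1)
= 8 * 7 * 6 * 5 * 4 * 3 * 2 * 1
= 40320

40320


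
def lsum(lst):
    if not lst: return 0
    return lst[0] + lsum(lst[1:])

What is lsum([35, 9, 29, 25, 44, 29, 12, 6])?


lsum([35, 9, 29, 25, 44, 29, 12, 6]) = 35 + lsum([9, 29, 25, 44, 29, 12, 6])
lsum([9, 29, 25, 44, 29, 12, 6]) = 9 + lsum([29, 25, 44, 29, 12, 6])
lsum([29, 25, 44, 29, 12, 6]) = 29 + lsum([25, 44, 29, 12, 6])
lsum([25, 44, 29, 12, 6]) = 25 + lsum([44, 29, 12, 6])
lsum([44, 29, 12, 6]) = 44 + lsum([29, 12, 6])
lsum([29, 12, 6]) = 29 + lsum([12, 6])
lsum([12, 6]) = 12 + lsum([6])
lsum([6]) = 6 + lsum([])
lsum([]) = 0  (base case)
Total: 35 + 9 + 29 + 25 + 44 + 29 + 12 + 6 + 0 = 189

189


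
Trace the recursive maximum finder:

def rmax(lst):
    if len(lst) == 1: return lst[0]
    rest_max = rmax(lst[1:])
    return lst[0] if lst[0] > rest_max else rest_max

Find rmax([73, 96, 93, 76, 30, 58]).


rmax([73, 96, 93, 76, 30, 58]): compare 73 with rmax([96, 93, 76, 30, 58])
rmax([96, 93, 76, 30, 58]): compare 96 with rmax([93, 76, 30, 58])
rmax([93, 76, 30, 58]): compare 93 with rmax([76, 30, 58])
rmax([76, 30, 58]): compare 76 with rmax([30, 58])
rmax([30, 58]): compare 30 with rmax([58])
rmax([58]) = 58  (base case)
Compare 30 with 58 -> 58
Compare 76 with 58 -> 76
Compare 93 with 76 -> 93
Compare 96 with 93 -> 96
Compare 73 with 96 -> 96

96


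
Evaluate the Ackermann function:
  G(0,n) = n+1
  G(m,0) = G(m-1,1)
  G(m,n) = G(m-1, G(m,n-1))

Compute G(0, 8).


G(0, 8) = 9
Result: G(0, 8) = 9

9


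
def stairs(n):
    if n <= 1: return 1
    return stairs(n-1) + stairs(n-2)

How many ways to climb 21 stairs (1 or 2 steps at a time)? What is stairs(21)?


Building up from base cases:
stairs(0) = 1
stairs(1) = 1
stairs(2) = stairs(1) + stairs(0) = 1 + 1 = 2
stairs(3) = stairs(2) + stairs(1) = 2 + 1 = 3
stairs(4) = stairs(3) + stairs(2) = 3 + 2 = 5
stairs(5) = stairs(4) + stairs(3) = 5 + 3 = 8
stairs(6) = stairs(5) + stairs(4) = 8 + 5 = 13
stairs(7) = stairs(6) + stairs(5) = 13 + 8 = 21
stairs(8) = stairs(7) + stairs(6) = 21 + 13 = 34
stairs(9) = stairs(8) + stairs(7) = 34 + 21 = 55
stairs(10) = stairs(9) + stairs(8) = 55 + 34 = 89
stairs(11) = stairs(10) + stairs(9) = 89 + 55 = 144
stairs(12) = stairs(11) + stairs(10) = 144 + 89 = 233
stairs(13) = stairs(12) + stairs(11) = 233 + 144 = 377
stairs(14) = stairs(13) + stairs(12) = 377 + 233 = 610
stairs(15) = stairs(14) + stairs(13) = 610 + 377 = 987
stairs(16) = stairs(15) + stairs(14) = 987 + 610 = 1597
stairs(17) = stairs(16) + stairs(15) = 1597 + 987 = 2584
stairs(18) = stairs(17) + stairs(16) = 2584 + 1597 = 4181
stairs(19) = stairs(18) + stairs(17) = 4181 + 2584 = 6765
stairs(20) = stairs(19) + stairs(18) = 6765 + 4181 = 10946
stairs(21) = stairs(20) + stairs(19) = 10946 + 6765 = 17711

17711


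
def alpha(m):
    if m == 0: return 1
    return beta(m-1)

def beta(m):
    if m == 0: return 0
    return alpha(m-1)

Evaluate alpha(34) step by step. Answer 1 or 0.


alpha(34) = beta(33)
beta(33) = alpha(32)
alpha(32) = beta(31)
beta(31) = alpha(30)
alpha(30) = beta(29)
beta(29) = alpha(28)
alpha(28) = beta(27)
beta(27) = alpha(26)
alpha(26) = beta(25)
beta(25) = alpha(24)
alpha(24) = beta(23)
beta(23) = alpha(22)
alpha(22) = beta(21)
beta(21) = alpha(20)
alpha(20) = beta(19)
beta(19) = alpha(18)
alpha(18) = beta(17)
beta(17) = alpha(16)
alpha(16) = beta(15)
beta(15) = alpha(14)
alpha(14) = beta(13)
beta(13) = alpha(12)
alpha(12) = beta(11)
beta(11) = alpha(10)
alpha(10) = beta(9)
beta(9) = alpha(8)
alpha(8) = beta(7)
beta(7) = alpha(6)
alpha(6) = beta(5)
beta(5) = alpha(4)
alpha(4) = beta(3)
beta(3) = alpha(2)
alpha(2) = beta(1)
beta(1) = alpha(0)
alpha(0) = 1  (base case)
Result: 1

1


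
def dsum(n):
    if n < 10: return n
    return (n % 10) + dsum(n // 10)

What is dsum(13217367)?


dsum(13217367) = 7 + dsum(1321736)
dsum(1321736) = 6 + dsum(132173)
dsum(132173) = 3 + dsum(13217)
dsum(13217) = 7 + dsum(1321)
dsum(1321) = 1 + dsum(132)
dsum(132) = 2 + dsum(13)
dsum(13) = 3 + dsum(1)
dsum(1) = 1  (base case)
Total: 7 + 6 + 3 + 7 + 1 + 2 + 3 + 1 = 30

30


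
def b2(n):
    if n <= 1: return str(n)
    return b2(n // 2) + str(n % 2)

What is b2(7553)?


b2(7553) = b2(3776) + '1'
b2(3776) = b2(1888) + '0'
b2(1888) = b2(944) + '0'
b2(944) = b2(472) + '0'
b2(472) = b2(236) + '0'
b2(236) = b2(118) + '0'
b2(118) = b2(59) + '0'
b2(59) = b2(29) + '1'
b2(29) = b2(14) + '1'
b2(14) = b2(7) + '0'
b2(7) = b2(3) + '1'
b2(3) = b2(1) + '1'
b2(1) = '1'  (base case)
Concatenating: '1' + '1' + '1' + '0' + '1' + '1' + '0' + '0' + '0' + '0' + '0' + '0' + '1' = '1110110000001'

1110110000001


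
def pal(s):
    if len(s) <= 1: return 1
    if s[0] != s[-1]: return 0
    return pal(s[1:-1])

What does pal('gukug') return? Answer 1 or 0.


pal('gukug'): s[0]='g' == s[-1]='g' -> check pal('uku')
pal('uku'): s[0]='u' == s[-1]='u' -> check pal('k')
pal('k'): len <= 1 -> return 1  (base case)
Result: 1 (palindrome)

1


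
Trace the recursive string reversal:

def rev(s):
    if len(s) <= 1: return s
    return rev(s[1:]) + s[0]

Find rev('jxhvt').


rev('jxhvt') = rev('xhvt') + 'j'
rev('xhvt') = rev('hvt') + 'x'
rev('hvt') = rev('vt') + 'h'
rev('vt') = rev('t') + 'v'
rev('t') = 't'  (base case)
Concatenating: 't' + 'v' + 'h' + 'x' + 'j' = 'tvhxj'

tvhxj


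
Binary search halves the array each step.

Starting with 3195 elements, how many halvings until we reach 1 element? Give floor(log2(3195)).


3195 / 2 = 1597
1597 / 2 = 798
798 / 2 = 399
399 / 2 = 199
199 / 2 = 99
99 / 2 = 49
49 / 2 = 24
24 / 2 = 12
12 / 2 = 6
6 / 2 = 3
3 / 2 = 1
Reached 1 after 11 halvings

11


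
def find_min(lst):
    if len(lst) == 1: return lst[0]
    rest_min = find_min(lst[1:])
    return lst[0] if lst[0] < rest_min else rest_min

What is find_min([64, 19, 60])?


find_min([64, 19, 60]): compare 64 with find_min([19, 60])
find_min([19, 60]): compare 19 with find_min([60])
find_min([60]) = 60  (base case)
Compare 19 with 60 -> 19
Compare 64 with 19 -> 19

19


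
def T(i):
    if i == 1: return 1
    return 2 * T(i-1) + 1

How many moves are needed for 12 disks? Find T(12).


T(12) = 2 * T(11) + 1
T(11) = 2 * T(10) + 1
T(10) = 2 * T(9) + 1
T(9) = 2 * T(8) + 1
T(8) = 2 * T(7) + 1
T(7) = 2 * T(6) + 1
T(6) = 2 * T(5) + 1
T(5) = 2 * T(4) + 1
T(4) = 2 * T(3) + 1
T(3) = 2 * T(2) + 1
T(2) = 2 * T(1) + 1
T(1) = 1  (base case)
T(2) = 2 * 1 + 1 = 3
T(3) = 2 * 3 + 1 = 7
T(4) = 2 * 7 + 1 = 15
T(5) = 2 * 15 + 1 = 31
T(6) = 2 * 31 + 1 = 63
T(7) = 2 * 63 + 1 = 127
T(8) = 2 * 127 + 1 = 255
T(9) = 2 * 255 + 1 = 511
T(10) = 2 * 511 + 1 = 1023
T(11) = 2 * 1023 + 1 = 2047
T(12) = 2 * 2047 + 1 = 4095

4095


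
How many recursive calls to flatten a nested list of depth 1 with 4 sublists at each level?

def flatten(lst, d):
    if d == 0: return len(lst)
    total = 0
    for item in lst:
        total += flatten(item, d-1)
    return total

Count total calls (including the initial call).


At depth 0 (root): 1 call
At depth 1: each of 1 parents calls flatten on 4 children = 4 calls
Total: 1 + 4 = 5

5


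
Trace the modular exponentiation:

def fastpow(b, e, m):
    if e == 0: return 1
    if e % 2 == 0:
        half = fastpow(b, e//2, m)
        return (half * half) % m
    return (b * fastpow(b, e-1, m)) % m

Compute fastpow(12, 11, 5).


fastpow(12, 11, 5): e is odd, compute fastpow(12, 10, 5)
  fastpow(12, 10, 5): e is even, compute fastpow(12, 5, 5)
    fastpow(12, 5, 5): e is odd, compute fastpow(12, 4, 5)
      fastpow(12, 4, 5): e is even, compute fastpow(12, 2, 5)
        fastpow(12, 2, 5): e is even, compute fastpow(12, 1, 5)
          fastpow(12, 1, 5): e is odd, compute fastpow(12, 0, 5)
          fastpow(12, 0, 5) = 1
          (12 * 1) % 5 = 2
        half=2, (2*2) % 5 = 4
      half=4, (4*4) % 5 = 1
    (12 * 1) % 5 = 2
  half=2, (2*2) % 5 = 4
(12 * 4) % 5 = 3

3


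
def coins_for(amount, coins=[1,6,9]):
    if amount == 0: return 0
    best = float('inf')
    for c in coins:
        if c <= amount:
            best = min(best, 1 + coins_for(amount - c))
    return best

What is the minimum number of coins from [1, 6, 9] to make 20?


Building up with DP:
coins_for(0) = 0
coins_for(1) = min(1+coins_for(0)=1+0=1) = 1
coins_for(2) = min(1+coins_for(1)=1+1=2) = 2
coins_for(3) = min(1+coins_for(2)=1+2=3) = 3
coins_for(4) = min(1+coins_for(3)=1+3=4) = 4
coins_for(5) = min(1+coins_for(4)=1+4=5) = 5
coins_for(6) = min(1+coins_for(5)=1+5=6, 1+coins_for(0)=1+0=1) = 1
coins_for(7) = min(1+coins_for(6)=1+1=2, 1+coins_for(1)=1+1=2) = 2
coins_for(8) = min(1+coins_for(7)=1+2=3, 1+coins_for(2)=1+2=3) = 3
coins_for(9) = min(1+coins_for(8)=1+3=4, 1+coins_for(3)=1+3=4, 1+coins_for(0)=1+0=1) = 1
coins_for(10) = min(1+coins_for(9)=1+1=2, 1+coins_for(4)=1+4=5, 1+coins_for(1)=1+1=2) = 2
coins_for(11) = min(1+coins_for(10)=1+2=3, 1+coins_for(5)=1+5=6, 1+coins_for(2)=1+2=3) = 3
coins_for(12) = min(1+coins_for(11)=1+3=4, 1+coins_for(6)=1+1=2, 1+coins_for(3)=1+3=4) = 2
coins_for(13) = min(1+coins_for(12)=1+2=3, 1+coins_for(7)=1+2=3, 1+coins_for(4)=1+4=5) = 3
coins_for(14) = min(1+coins_for(13)=1+3=4, 1+coins_for(8)=1+3=4, 1+coins_for(5)=1+5=6) = 4
coins_for(15) = min(1+coins_for(14)=1+4=5, 1+coins_for(9)=1+1=2, 1+coins_for(6)=1+1=2) = 2
coins_for(16) = min(1+coins_for(15)=1+2=3, 1+coins_for(10)=1+2=3, 1+coins_for(7)=1+2=3) = 3
coins_for(17) = min(1+coins_for(16)=1+3=4, 1+coins_for(11)=1+3=4, 1+coins_for(8)=1+3=4) = 4
coins_for(18) = min(1+coins_for(17)=1+4=5, 1+coins_for(12)=1+2=3, 1+coins_for(9)=1+1=2) = 2
coins_for(19) = min(1+coins_for(18)=1+2=3, 1+coins_for(13)=1+3=4, 1+coins_for(10)=1+2=3) = 3
coins_for(20) = min(1+coins_for(19)=1+3=4, 1+coins_for(14)=1+4=5, 1+coins_for(11)=1+3=4) = 4

4


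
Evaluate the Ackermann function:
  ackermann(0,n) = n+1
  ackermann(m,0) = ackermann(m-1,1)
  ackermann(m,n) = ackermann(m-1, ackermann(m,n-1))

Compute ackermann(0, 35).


ackermann(0, 35) = 36
Result: ackermann(0, 35) = 36

36


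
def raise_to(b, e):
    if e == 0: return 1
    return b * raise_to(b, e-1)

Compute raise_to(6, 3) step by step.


raise_to(6, 3)
= 6 * raise_to(6, 2)
= 6 * 6 * raise_to(6, 1)
= 6 * 6 * 6 * raise_to(6, 0)
= 6 * 6 * 6 * 1
= 216

216


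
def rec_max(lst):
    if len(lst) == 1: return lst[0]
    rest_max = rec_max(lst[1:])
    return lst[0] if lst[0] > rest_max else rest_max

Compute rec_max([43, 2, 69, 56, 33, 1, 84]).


rec_max([43, 2, 69, 56, 33, 1, 84]): compare 43 with rec_max([2, 69, 56, 33, 1, 84])
rec_max([2, 69, 56, 33, 1, 84]): compare 2 with rec_max([69, 56, 33, 1, 84])
rec_max([69, 56, 33, 1, 84]): compare 69 with rec_max([56, 33, 1, 84])
rec_max([56, 33, 1, 84]): compare 56 with rec_max([33, 1, 84])
rec_max([33, 1, 84]): compare 33 with rec_max([1, 84])
rec_max([1, 84]): compare 1 with rec_max([84])
rec_max([84]) = 84  (base case)
Compare 1 with 84 -> 84
Compare 33 with 84 -> 84
Compare 56 with 84 -> 84
Compare 69 with 84 -> 84
Compare 2 with 84 -> 84
Compare 43 with 84 -> 84

84


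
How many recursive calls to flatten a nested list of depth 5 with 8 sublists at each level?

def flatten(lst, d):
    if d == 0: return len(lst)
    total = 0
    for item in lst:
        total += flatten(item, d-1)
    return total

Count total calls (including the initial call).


At depth 0 (root): 1 call
At depth 1: each of 1 parents calls flatten on 8 children = 8 calls
At depth 2: each of 8 parents calls flatten on 8 children = 64 calls
At depth 3: each of 64 parents calls flatten on 8 children = 512 calls
At depth 4: each of 512 parents calls flatten on 8 children = 4096 calls
At depth 5: each of 4096 parents calls flatten on 8 children = 32768 calls
Total: 1 + 8 + 64 + 512 + 4096 + 32768 = 37449

37449


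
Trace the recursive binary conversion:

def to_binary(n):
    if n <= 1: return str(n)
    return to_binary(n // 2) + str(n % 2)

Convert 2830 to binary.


to_binary(2830) = to_binary(1415) + '0'
to_binary(1415) = to_binary(707) + '1'
to_binary(707) = to_binary(353) + '1'
to_binary(353) = to_binary(176) + '1'
to_binary(176) = to_binary(88) + '0'
to_binary(88) = to_binary(44) + '0'
to_binary(44) = to_binary(22) + '0'
to_binary(22) = to_binary(11) + '0'
to_binary(11) = to_binary(5) + '1'
to_binary(5) = to_binary(2) + '1'
to_binary(2) = to_binary(1) + '0'
to_binary(1) = '1'  (base case)
Concatenating: '1' + '0' + '1' + '1' + '0' + '0' + '0' + '0' + '1' + '1' + '1' + '0' = '101100001110'

101100001110


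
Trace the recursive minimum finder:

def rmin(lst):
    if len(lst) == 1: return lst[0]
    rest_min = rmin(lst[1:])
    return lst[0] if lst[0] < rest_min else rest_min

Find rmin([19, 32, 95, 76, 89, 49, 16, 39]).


rmin([19, 32, 95, 76, 89, 49, 16, 39]): compare 19 with rmin([32, 95, 76, 89, 49, 16, 39])
rmin([32, 95, 76, 89, 49, 16, 39]): compare 32 with rmin([95, 76, 89, 49, 16, 39])
rmin([95, 76, 89, 49, 16, 39]): compare 95 with rmin([76, 89, 49, 16, 39])
rmin([76, 89, 49, 16, 39]): compare 76 with rmin([89, 49, 16, 39])
rmin([89, 49, 16, 39]): compare 89 with rmin([49, 16, 39])
rmin([49, 16, 39]): compare 49 with rmin([16, 39])
rmin([16, 39]): compare 16 with rmin([39])
rmin([39]) = 39  (base case)
Compare 16 with 39 -> 16
Compare 49 with 16 -> 16
Compare 89 with 16 -> 16
Compare 76 with 16 -> 16
Compare 95 with 16 -> 16
Compare 32 with 16 -> 16
Compare 19 with 16 -> 16

16


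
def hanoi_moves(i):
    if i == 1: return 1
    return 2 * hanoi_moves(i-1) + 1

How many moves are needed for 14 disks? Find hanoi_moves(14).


hanoi_moves(14) = 2 * hanoi_moves(13) + 1
hanoi_moves(13) = 2 * hanoi_moves(12) + 1
hanoi_moves(12) = 2 * hanoi_moves(11) + 1
hanoi_moves(11) = 2 * hanoi_moves(10) + 1
hanoi_moves(10) = 2 * hanoi_moves(9) + 1
hanoi_moves(9) = 2 * hanoi_moves(8) + 1
hanoi_moves(8) = 2 * hanoi_moves(7) + 1
hanoi_moves(7) = 2 * hanoi_moves(6) + 1
hanoi_moves(6) = 2 * hanoi_moves(5) + 1
hanoi_moves(5) = 2 * hanoi_moves(4) + 1
hanoi_moves(4) = 2 * hanoi_moves(3) + 1
hanoi_moves(3) = 2 * hanoi_moves(2) + 1
hanoi_moves(2) = 2 * hanoi_moves(1) + 1
hanoi_moves(1) = 1  (base case)
hanoi_moves(2) = 2 * 1 + 1 = 3
hanoi_moves(3) = 2 * 3 + 1 = 7
hanoi_moves(4) = 2 * 7 + 1 = 15
hanoi_moves(5) = 2 * 15 + 1 = 31
hanoi_moves(6) = 2 * 31 + 1 = 63
hanoi_moves(7) = 2 * 63 + 1 = 127
hanoi_moves(8) = 2 * 127 + 1 = 255
hanoi_moves(9) = 2 * 255 + 1 = 511
hanoi_moves(10) = 2 * 511 + 1 = 1023
hanoi_moves(11) = 2 * 1023 + 1 = 2047
hanoi_moves(12) = 2 * 2047 + 1 = 4095
hanoi_moves(13) = 2 * 4095 + 1 = 8191
hanoi_moves(14) = 2 * 8191 + 1 = 16383

16383


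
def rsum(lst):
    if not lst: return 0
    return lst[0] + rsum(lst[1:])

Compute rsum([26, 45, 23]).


rsum([26, 45, 23]) = 26 + rsum([45, 23])
rsum([45, 23]) = 45 + rsum([23])
rsum([23]) = 23 + rsum([])
rsum([]) = 0  (base case)
Total: 26 + 45 + 23 + 0 = 94

94


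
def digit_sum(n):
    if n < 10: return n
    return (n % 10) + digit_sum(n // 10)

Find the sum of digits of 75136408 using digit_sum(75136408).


digit_sum(75136408) = 8 + digit_sum(7513640)
digit_sum(7513640) = 0 + digit_sum(751364)
digit_sum(751364) = 4 + digit_sum(75136)
digit_sum(75136) = 6 + digit_sum(7513)
digit_sum(7513) = 3 + digit_sum(751)
digit_sum(751) = 1 + digit_sum(75)
digit_sum(75) = 5 + digit_sum(7)
digit_sum(7) = 7  (base case)
Total: 8 + 0 + 4 + 6 + 3 + 1 + 5 + 7 = 34

34


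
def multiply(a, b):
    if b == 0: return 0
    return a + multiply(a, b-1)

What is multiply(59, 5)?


multiply(59, 5) = 59 + multiply(59, 4)
multiply(59, 4) = 59 + multiply(59, 3)
multiply(59, 3) = 59 + multiply(59, 2)
multiply(59, 2) = 59 + multiply(59, 1)
multiply(59, 1) = 59 + multiply(59, 0)
multiply(59, 0) = 0  (base case)
Total: 59 + 59 + 59 + 59 + 59 + 0 = 295

295


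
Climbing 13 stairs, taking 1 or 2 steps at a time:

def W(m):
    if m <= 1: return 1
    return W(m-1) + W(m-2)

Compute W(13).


Building up from base cases:
W(0) = 1
W(1) = 1
W(2) = W(1) + W(0) = 1 + 1 = 2
W(3) = W(2) + W(1) = 2 + 1 = 3
W(4) = W(3) + W(2) = 3 + 2 = 5
W(5) = W(4) + W(3) = 5 + 3 = 8
W(6) = W(5) + W(4) = 8 + 5 = 13
W(7) = W(6) + W(5) = 13 + 8 = 21
W(8) = W(7) + W(6) = 21 + 13 = 34
W(9) = W(8) + W(7) = 34 + 21 = 55
W(10) = W(9) + W(8) = 55 + 34 = 89
W(11) = W(10) + W(9) = 89 + 55 = 144
W(12) = W(11) + W(10) = 144 + 89 = 233
W(13) = W(12) + W(11) = 233 + 144 = 377

377


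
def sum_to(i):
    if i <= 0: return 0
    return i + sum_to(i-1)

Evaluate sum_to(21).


sum_to(21)
= 21 + 20 + 19 + 18 + 17 + 16 + 15 + 14 + 13 + 12 + 11 + 10 + 9 + 8 + 7 + 6 + 5 + 4 + 3 + 2 + 1 + sum_to(0)
= 21 + 20 + 19 + 18 + 17 + 16 + 15 + 14 + 13 + 12 + 11 + 10 + 9 + 8 + 7 + 6 + 5 + 4 + 3 + 2 + 1 + 0
= 231

231


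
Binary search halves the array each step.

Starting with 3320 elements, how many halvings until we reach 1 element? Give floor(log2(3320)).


3320 / 2 = 1660
1660 / 2 = 830
830 / 2 = 415
415 / 2 = 207
207 / 2 = 103
103 / 2 = 51
51 / 2 = 25
25 / 2 = 12
12 / 2 = 6
6 / 2 = 3
3 / 2 = 1
Reached 1 after 11 halvings

11


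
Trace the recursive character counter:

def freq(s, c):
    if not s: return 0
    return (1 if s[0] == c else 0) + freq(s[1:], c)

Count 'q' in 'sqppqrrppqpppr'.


s[0]='s' != 'q' -> 0
s[0]='q' == 'q' -> 1
s[0]='p' != 'q' -> 0
s[0]='p' != 'q' -> 0
s[0]='q' == 'q' -> 1
s[0]='r' != 'q' -> 0
s[0]='r' != 'q' -> 0
s[0]='p' != 'q' -> 0
s[0]='p' != 'q' -> 0
s[0]='q' == 'q' -> 1
s[0]='p' != 'q' -> 0
s[0]='p' != 'q' -> 0
s[0]='p' != 'q' -> 0
s[0]='r' != 'q' -> 0
Sum: 0 + 1 + 0 + 0 + 1 + 0 + 0 + 0 + 0 + 1 + 0 + 0 + 0 + 0 = 3

3


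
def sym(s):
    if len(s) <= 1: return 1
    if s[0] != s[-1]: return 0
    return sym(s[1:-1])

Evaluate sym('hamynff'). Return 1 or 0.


sym('hamynff'): s[0]='h' != s[-1]='f' -> return 0
Result: 0 (not a palindrome)

0


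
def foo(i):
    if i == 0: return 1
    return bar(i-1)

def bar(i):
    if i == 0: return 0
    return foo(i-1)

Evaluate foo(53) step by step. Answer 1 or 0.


foo(53) = bar(52)
bar(52) = foo(51)
foo(51) = bar(50)
bar(50) = foo(49)
foo(49) = bar(48)
bar(48) = foo(47)
foo(47) = bar(46)
bar(46) = foo(45)
foo(45) = bar(44)
bar(44) = foo(43)
foo(43) = bar(42)
bar(42) = foo(41)
foo(41) = bar(40)
bar(40) = foo(39)
foo(39) = bar(38)
bar(38) = foo(37)
foo(37) = bar(36)
bar(36) = foo(35)
foo(35) = bar(34)
bar(34) = foo(33)
foo(33) = bar(32)
bar(32) = foo(31)
foo(31) = bar(30)
bar(30) = foo(29)
foo(29) = bar(28)
bar(28) = foo(27)
foo(27) = bar(26)
bar(26) = foo(25)
foo(25) = bar(24)
bar(24) = foo(23)
foo(23) = bar(22)
bar(22) = foo(21)
foo(21) = bar(20)
bar(20) = foo(19)
foo(19) = bar(18)
bar(18) = foo(17)
foo(17) = bar(16)
bar(16) = foo(15)
foo(15) = bar(14)
bar(14) = foo(13)
foo(13) = bar(12)
bar(12) = foo(11)
foo(11) = bar(10)
bar(10) = foo(9)
foo(9) = bar(8)
bar(8) = foo(7)
foo(7) = bar(6)
bar(6) = foo(5)
foo(5) = bar(4)
bar(4) = foo(3)
foo(3) = bar(2)
bar(2) = foo(1)
foo(1) = bar(0)
bar(0) = 0  (base case)
Result: 0

0


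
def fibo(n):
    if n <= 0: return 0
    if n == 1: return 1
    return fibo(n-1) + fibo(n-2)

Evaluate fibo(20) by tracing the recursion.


Computing fibo(20) bottom-up:
fibo(0) = 0
fibo(1) = 1
fibo(2) = fibo(1) + fibo(0) = 1 + 0 = 1
fibo(3) = fibo(2) + fibo(1) = 1 + 1 = 2
fibo(4) = fibo(3) + fibo(2) = 2 + 1 = 3
fibo(5) = fibo(4) + fibo(3) = 3 + 2 = 5
fibo(6) = fibo(5) + fibo(4) = 5 + 3 = 8
fibo(7) = fibo(6) + fibo(5) = 8 + 5 = 13
fibo(8) = fibo(7) + fibo(6) = 13 + 8 = 21
fibo(9) = fibo(8) + fibo(7) = 21 + 13 = 34
fibo(10) = fibo(9) + fibo(8) = 34 + 21 = 55
fibo(11) = fibo(10) + fibo(9) = 55 + 34 = 89
fibo(12) = fibo(11) + fibo(10) = 89 + 55 = 144
fibo(13) = fibo(12) + fibo(11) = 144 + 89 = 233
fibo(14) = fibo(13) + fibo(12) = 233 + 144 = 377
fibo(15) = fibo(14) + fibo(13) = 377 + 233 = 610
fibo(16) = fibo(15) + fibo(14) = 610 + 377 = 987
fibo(17) = fibo(16) + fibo(15) = 987 + 610 = 1597
fibo(18) = fibo(17) + fibo(16) = 1597 + 987 = 2584
fibo(19) = fibo(18) + fibo(17) = 2584 + 1597 = 4181
fibo(20) = fibo(19) + fibo(18) = 4181 + 2584 = 6765

6765


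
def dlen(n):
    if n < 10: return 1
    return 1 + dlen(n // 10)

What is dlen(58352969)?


dlen(58352969) = 1 + dlen(5835296)
dlen(5835296) = 1 + dlen(583529)
dlen(583529) = 1 + dlen(58352)
dlen(58352) = 1 + dlen(5835)
dlen(5835) = 1 + dlen(583)
dlen(583) = 1 + dlen(58)
dlen(58) = 1 + dlen(5)
dlen(5) = 1  (base case: 5 < 10)
Unwinding: 1 + 1 + 1 + 1 + 1 + 1 + 1 + 1 = 8

8


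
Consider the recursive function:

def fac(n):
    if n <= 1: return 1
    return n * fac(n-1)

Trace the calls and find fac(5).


fac(5)
= 5 * fac(4)
= 5 * 4 * fac(3)
= 5 * 4 * 3 * fac(2)
= 5 * 4 * 3 * 2 * fac(1)
= 5 * 4 * 3 * 2 * 1
= 120

120


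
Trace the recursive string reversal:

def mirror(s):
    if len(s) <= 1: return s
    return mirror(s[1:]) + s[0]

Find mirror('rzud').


mirror('rzud') = mirror('zud') + 'r'
mirror('zud') = mirror('ud') + 'z'
mirror('ud') = mirror('d') + 'u'
mirror('d') = 'd'  (base case)
Concatenating: 'd' + 'u' + 'z' + 'r' = 'duzr'

duzr


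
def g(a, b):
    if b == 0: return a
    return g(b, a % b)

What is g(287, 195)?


g(287, 195) = g(195, 92)
g(195, 92) = g(92, 11)
g(92, 11) = g(11, 4)
g(11, 4) = g(4, 3)
g(4, 3) = g(3, 1)
g(3, 1) = g(1, 0)
g(1, 0) = 1  (base case)

1


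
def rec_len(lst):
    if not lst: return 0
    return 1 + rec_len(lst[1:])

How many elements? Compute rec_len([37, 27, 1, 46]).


rec_len([37, 27, 1, 46]) = 1 + rec_len([27, 1, 46])
rec_len([27, 1, 46]) = 1 + rec_len([1, 46])
rec_len([1, 46]) = 1 + rec_len([46])
rec_len([46]) = 1 + rec_len([])
rec_len([]) = 0  (base case)
Unwinding: 1 + 1 + 1 + 1 + 0 = 4

4


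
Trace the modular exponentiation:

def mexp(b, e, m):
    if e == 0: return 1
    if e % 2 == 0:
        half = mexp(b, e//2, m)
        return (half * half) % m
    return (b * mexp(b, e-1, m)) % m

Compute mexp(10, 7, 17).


mexp(10, 7, 17): e is odd, compute mexp(10, 6, 17)
  mexp(10, 6, 17): e is even, compute mexp(10, 3, 17)
    mexp(10, 3, 17): e is odd, compute mexp(10, 2, 17)
      mexp(10, 2, 17): e is even, compute mexp(10, 1, 17)
        mexp(10, 1, 17): e is odd, compute mexp(10, 0, 17)
          mexp(10, 0, 17) = 1
        (10 * 1) % 17 = 10
      half=10, (10*10) % 17 = 15
    (10 * 15) % 17 = 14
  half=14, (14*14) % 17 = 9
(10 * 9) % 17 = 5

5


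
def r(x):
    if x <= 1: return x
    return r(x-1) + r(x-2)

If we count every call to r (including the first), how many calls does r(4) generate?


Let C(n) = total calls for r(n)
C(0) = 1, C(1) = 1
C(2) = 1 + C(1) + C(0) = 1 + 1 + 1 = 3
C(3) = 1 + C(2) + C(1) = 1 + 3 + 1 = 5
C(4) = 1 + C(3) + C(2) = 1 + 5 + 3 = 9

9


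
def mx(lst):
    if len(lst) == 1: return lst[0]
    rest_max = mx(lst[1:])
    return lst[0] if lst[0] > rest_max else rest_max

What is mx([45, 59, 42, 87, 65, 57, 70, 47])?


mx([45, 59, 42, 87, 65, 57, 70, 47]): compare 45 with mx([59, 42, 87, 65, 57, 70, 47])
mx([59, 42, 87, 65, 57, 70, 47]): compare 59 with mx([42, 87, 65, 57, 70, 47])
mx([42, 87, 65, 57, 70, 47]): compare 42 with mx([87, 65, 57, 70, 47])
mx([87, 65, 57, 70, 47]): compare 87 with mx([65, 57, 70, 47])
mx([65, 57, 70, 47]): compare 65 with mx([57, 70, 47])
mx([57, 70, 47]): compare 57 with mx([70, 47])
mx([70, 47]): compare 70 with mx([47])
mx([47]) = 47  (base case)
Compare 70 with 47 -> 70
Compare 57 with 70 -> 70
Compare 65 with 70 -> 70
Compare 87 with 70 -> 87
Compare 42 with 87 -> 87
Compare 59 with 87 -> 87
Compare 45 with 87 -> 87

87


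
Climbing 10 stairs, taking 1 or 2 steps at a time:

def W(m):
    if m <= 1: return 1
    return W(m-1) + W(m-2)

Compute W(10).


Building up from base cases:
W(0) = 1
W(1) = 1
W(2) = W(1) + W(0) = 1 + 1 = 2
W(3) = W(2) + W(1) = 2 + 1 = 3
W(4) = W(3) + W(2) = 3 + 2 = 5
W(5) = W(4) + W(3) = 5 + 3 = 8
W(6) = W(5) + W(4) = 8 + 5 = 13
W(7) = W(6) + W(5) = 13 + 8 = 21
W(8) = W(7) + W(6) = 21 + 13 = 34
W(9) = W(8) + W(7) = 34 + 21 = 55
W(10) = W(9) + W(8) = 55 + 34 = 89

89


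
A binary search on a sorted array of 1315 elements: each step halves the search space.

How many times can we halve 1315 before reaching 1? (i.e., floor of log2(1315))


1315 / 2 = 657
657 / 2 = 328
328 / 2 = 164
164 / 2 = 82
82 / 2 = 41
41 / 2 = 20
20 / 2 = 10
10 / 2 = 5
5 / 2 = 2
2 / 2 = 1
Reached 1 after 10 halvings

10


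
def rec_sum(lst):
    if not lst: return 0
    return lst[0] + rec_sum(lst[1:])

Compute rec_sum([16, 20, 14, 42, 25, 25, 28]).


rec_sum([16, 20, 14, 42, 25, 25, 28]) = 16 + rec_sum([20, 14, 42, 25, 25, 28])
rec_sum([20, 14, 42, 25, 25, 28]) = 20 + rec_sum([14, 42, 25, 25, 28])
rec_sum([14, 42, 25, 25, 28]) = 14 + rec_sum([42, 25, 25, 28])
rec_sum([42, 25, 25, 28]) = 42 + rec_sum([25, 25, 28])
rec_sum([25, 25, 28]) = 25 + rec_sum([25, 28])
rec_sum([25, 28]) = 25 + rec_sum([28])
rec_sum([28]) = 28 + rec_sum([])
rec_sum([]) = 0  (base case)
Total: 16 + 20 + 14 + 42 + 25 + 25 + 28 + 0 = 170

170


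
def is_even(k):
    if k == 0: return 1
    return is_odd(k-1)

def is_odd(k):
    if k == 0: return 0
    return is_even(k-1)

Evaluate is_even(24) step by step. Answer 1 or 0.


is_even(24) = is_odd(23)
is_odd(23) = is_even(22)
is_even(22) = is_odd(21)
is_odd(21) = is_even(20)
is_even(20) = is_odd(19)
is_odd(19) = is_even(18)
is_even(18) = is_odd(17)
is_odd(17) = is_even(16)
is_even(16) = is_odd(15)
is_odd(15) = is_even(14)
is_even(14) = is_odd(13)
is_odd(13) = is_even(12)
is_even(12) = is_odd(11)
is_odd(11) = is_even(10)
is_even(10) = is_odd(9)
is_odd(9) = is_even(8)
is_even(8) = is_odd(7)
is_odd(7) = is_even(6)
is_even(6) = is_odd(5)
is_odd(5) = is_even(4)
is_even(4) = is_odd(3)
is_odd(3) = is_even(2)
is_even(2) = is_odd(1)
is_odd(1) = is_even(0)
is_even(0) = 1  (base case)
Result: 1

1


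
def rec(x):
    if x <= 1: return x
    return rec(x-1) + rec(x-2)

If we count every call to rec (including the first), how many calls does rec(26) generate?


Let C(n) = total calls for rec(n)
C(0) = 1, C(1) = 1
C(2) = 1 + C(1) + C(0) = 1 + 1 + 1 = 3
C(3) = 1 + C(2) + C(1) = 1 + 3 + 1 = 5
C(4) = 1 + C(3) + C(2) = 1 + 5 + 3 = 9
C(5) = 1 + C(4) + C(3) = 1 + 9 + 5 = 15
C(6) = 1 + C(5) + C(4) = 1 + 15 + 9 = 25
C(7) = 1 + C(6) + C(5) = 1 + 25 + 15 = 41
C(8) = 1 + C(7) + C(6) = 1 + 41 + 25 = 67
C(9) = 1 + C(8) + C(7) = 1 + 67 + 41 = 109
C(10) = 1 + C(9) + C(8) = 1 + 109 + 67 = 177
C(11) = 1 + C(10) + C(9) = 1 + 177 + 109 = 287
C(12) = 1 + C(11) + C(10) = 1 + 287 + 177 = 465
C(13) = 1 + C(12) + C(11) = 1 + 465 + 287 = 753
C(14) = 1 + C(13) + C(12) = 1 + 753 + 465 = 1219
C(15) = 1 + C(14) + C(13) = 1 + 1219 + 753 = 1973
C(16) = 1 + C(15) + C(14) = 1 + 1973 + 1219 = 3193
C(17) = 1 + C(16) + C(15) = 1 + 3193 + 1973 = 5167
C(18) = 1 + C(17) + C(16) = 1 + 5167 + 3193 = 8361
C(19) = 1 + C(18) + C(17) = 1 + 8361 + 5167 = 13529
C(20) = 1 + C(19) + C(18) = 1 + 13529 + 8361 = 21891
C(21) = 1 + C(20) + C(19) = 1 + 21891 + 13529 = 35421
C(22) = 1 + C(21) + C(20) = 1 + 35421 + 21891 = 57313
C(23) = 1 + C(22) + C(21) = 1 + 57313 + 35421 = 92735
C(24) = 1 + C(23) + C(22) = 1 + 92735 + 57313 = 150049
C(25) = 1 + C(24) + C(23) = 1 + 150049 + 92735 = 242785
C(26) = 1 + C(25) + C(24) = 1 + 242785 + 150049 = 392835

392835


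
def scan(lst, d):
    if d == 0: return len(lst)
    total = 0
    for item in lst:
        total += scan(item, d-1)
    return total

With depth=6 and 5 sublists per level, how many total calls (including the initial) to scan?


At depth 0 (root): 1 call
At depth 1: each of 1 parents calls scan on 5 children = 5 calls
At depth 2: each of 5 parents calls scan on 5 children = 25 calls
At depth 3: each of 25 parents calls scan on 5 children = 125 calls
At depth 4: each of 125 parents calls scan on 5 children = 625 calls
At depth 5: each of 625 parents calls scan on 5 children = 3125 calls
At depth 6: each of 3125 parents calls scan on 5 children = 15625 calls
Total: 1 + 5 + 25 + 125 + 625 + 3125 + 15625 = 19531

19531


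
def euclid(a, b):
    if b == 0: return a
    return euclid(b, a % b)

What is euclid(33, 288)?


euclid(33, 288) = euclid(288, 33)
euclid(288, 33) = euclid(33, 24)
euclid(33, 24) = euclid(24, 9)
euclid(24, 9) = euclid(9, 6)
euclid(9, 6) = euclid(6, 3)
euclid(6, 3) = euclid(3, 0)
euclid(3, 0) = 3  (base case)

3


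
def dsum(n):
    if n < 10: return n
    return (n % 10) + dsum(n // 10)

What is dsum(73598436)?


dsum(73598436) = 6 + dsum(7359843)
dsum(7359843) = 3 + dsum(735984)
dsum(735984) = 4 + dsum(73598)
dsum(73598) = 8 + dsum(7359)
dsum(7359) = 9 + dsum(735)
dsum(735) = 5 + dsum(73)
dsum(73) = 3 + dsum(7)
dsum(7) = 7  (base case)
Total: 6 + 3 + 4 + 8 + 9 + 5 + 3 + 7 = 45

45


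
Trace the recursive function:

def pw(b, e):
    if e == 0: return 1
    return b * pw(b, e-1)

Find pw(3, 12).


pw(3, 12)
= 3 * pw(3, 11)
= 3 * 3 * pw(3, 10)
= 3 * 3 * 3 * pw(3, 9)
= 3 * 3 * 3 * 3 * pw(3, 8)
= 3 * 3 * 3 * 3 * 3 * pw(3, 7)
= 3 * 3 * 3 * 3 * 3 * 3 * pw(3, 6)
= 3 * 3 * 3 * 3 * 3 * 3 * 3 * pw(3, 5)
= 3 * 3 * 3 * 3 * 3 * 3 * 3 * 3 * pw(3, 4)
= 3 * 3 * 3 * 3 * 3 * 3 * 3 * 3 * 3 * pw(3, 3)
= 3 * 3 * 3 * 3 * 3 * 3 * 3 * 3 * 3 * 3 * pw(3, 2)
= 3 * 3 * 3 * 3 * 3 * 3 * 3 * 3 * 3 * 3 * 3 * pw(3, 1)
= 3 * 3 * 3 * 3 * 3 * 3 * 3 * 3 * 3 * 3 * 3 * 3 * pw(3, 0)
= 3 * 3 * 3 * 3 * 3 * 3 * 3 * 3 * 3 * 3 * 3 * 3 * 1
= 531441

531441


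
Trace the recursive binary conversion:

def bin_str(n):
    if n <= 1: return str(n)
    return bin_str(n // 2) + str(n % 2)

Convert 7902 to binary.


bin_str(7902) = bin_str(3951) + '0'
bin_str(3951) = bin_str(1975) + '1'
bin_str(1975) = bin_str(987) + '1'
bin_str(987) = bin_str(493) + '1'
bin_str(493) = bin_str(246) + '1'
bin_str(246) = bin_str(123) + '0'
bin_str(123) = bin_str(61) + '1'
bin_str(61) = bin_str(30) + '1'
bin_str(30) = bin_str(15) + '0'
bin_str(15) = bin_str(7) + '1'
bin_str(7) = bin_str(3) + '1'
bin_str(3) = bin_str(1) + '1'
bin_str(1) = '1'  (base case)
Concatenating: '1' + '1' + '1' + '1' + '0' + '1' + '1' + '0' + '1' + '1' + '1' + '1' + '0' = '1111011011110'

1111011011110


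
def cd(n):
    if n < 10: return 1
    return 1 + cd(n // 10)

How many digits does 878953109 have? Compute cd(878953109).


cd(878953109) = 1 + cd(87895310)
cd(87895310) = 1 + cd(8789531)
cd(8789531) = 1 + cd(878953)
cd(878953) = 1 + cd(87895)
cd(87895) = 1 + cd(8789)
cd(8789) = 1 + cd(878)
cd(878) = 1 + cd(87)
cd(87) = 1 + cd(8)
cd(8) = 1  (base case: 8 < 10)
Unwinding: 1 + 1 + 1 + 1 + 1 + 1 + 1 + 1 + 1 = 9

9


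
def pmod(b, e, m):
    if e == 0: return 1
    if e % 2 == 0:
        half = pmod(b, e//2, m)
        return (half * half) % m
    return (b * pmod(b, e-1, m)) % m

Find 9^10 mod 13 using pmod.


pmod(9, 10, 13): e is even, compute pmod(9, 5, 13)
  pmod(9, 5, 13): e is odd, compute pmod(9, 4, 13)
    pmod(9, 4, 13): e is even, compute pmod(9, 2, 13)
      pmod(9, 2, 13): e is even, compute pmod(9, 1, 13)
        pmod(9, 1, 13): e is odd, compute pmod(9, 0, 13)
          pmod(9, 0, 13) = 1
        (9 * 1) % 13 = 9
      half=9, (9*9) % 13 = 3
    half=3, (3*3) % 13 = 9
  (9 * 9) % 13 = 3
half=3, (3*3) % 13 = 9

9


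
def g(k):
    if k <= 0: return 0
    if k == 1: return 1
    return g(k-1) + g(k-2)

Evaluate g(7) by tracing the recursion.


Computing g(7) bottom-up:
g(0) = 0
g(1) = 1
g(2) = g(1) + g(0) = 1 + 0 = 1
g(3) = g(2) + g(1) = 1 + 1 = 2
g(4) = g(3) + g(2) = 2 + 1 = 3
g(5) = g(4) + g(3) = 3 + 2 = 5
g(6) = g(5) + g(4) = 5 + 3 = 8
g(7) = g(6) + g(5) = 8 + 5 = 13

13


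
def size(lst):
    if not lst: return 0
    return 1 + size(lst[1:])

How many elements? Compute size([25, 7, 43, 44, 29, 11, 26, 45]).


size([25, 7, 43, 44, 29, 11, 26, 45]) = 1 + size([7, 43, 44, 29, 11, 26, 45])
size([7, 43, 44, 29, 11, 26, 45]) = 1 + size([43, 44, 29, 11, 26, 45])
size([43, 44, 29, 11, 26, 45]) = 1 + size([44, 29, 11, 26, 45])
size([44, 29, 11, 26, 45]) = 1 + size([29, 11, 26, 45])
size([29, 11, 26, 45]) = 1 + size([11, 26, 45])
size([11, 26, 45]) = 1 + size([26, 45])
size([26, 45]) = 1 + size([45])
size([45]) = 1 + size([])
size([]) = 0  (base case)
Unwinding: 1 + 1 + 1 + 1 + 1 + 1 + 1 + 1 + 0 = 8

8


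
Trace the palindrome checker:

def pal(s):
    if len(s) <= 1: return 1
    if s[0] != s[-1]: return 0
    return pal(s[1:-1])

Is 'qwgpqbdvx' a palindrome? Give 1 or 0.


pal('qwgpqbdvx'): s[0]='q' != s[-1]='x' -> return 0
Result: 0 (not a palindrome)

0


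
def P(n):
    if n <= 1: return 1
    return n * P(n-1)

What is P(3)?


P(3)
= 3 * P(2)
= 3 * 2 * P(1)
= 3 * 2 * 1
= 6

6


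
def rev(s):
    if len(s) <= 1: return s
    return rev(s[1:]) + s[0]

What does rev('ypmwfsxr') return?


rev('ypmwfsxr') = rev('pmwfsxr') + 'y'
rev('pmwfsxr') = rev('mwfsxr') + 'p'
rev('mwfsxr') = rev('wfsxr') + 'm'
rev('wfsxr') = rev('fsxr') + 'w'
rev('fsxr') = rev('sxr') + 'f'
rev('sxr') = rev('xr') + 's'
rev('xr') = rev('r') + 'x'
rev('r') = 'r'  (base case)
Concatenating: 'r' + 'x' + 's' + 'f' + 'w' + 'm' + 'p' + 'y' = 'rxsfwmpy'

rxsfwmpy


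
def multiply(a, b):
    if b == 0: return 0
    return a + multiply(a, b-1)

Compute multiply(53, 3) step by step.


multiply(53, 3) = 53 + multiply(53, 2)
multiply(53, 2) = 53 + multiply(53, 1)
multiply(53, 1) = 53 + multiply(53, 0)
multiply(53, 0) = 0  (base case)
Total: 53 + 53 + 53 + 0 = 159

159


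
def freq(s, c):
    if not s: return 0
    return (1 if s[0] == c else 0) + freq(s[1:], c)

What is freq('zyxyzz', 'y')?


s[0]='z' != 'y' -> 0
s[0]='y' == 'y' -> 1
s[0]='x' != 'y' -> 0
s[0]='y' == 'y' -> 1
s[0]='z' != 'y' -> 0
s[0]='z' != 'y' -> 0
Sum: 0 + 1 + 0 + 1 + 0 + 0 = 2

2


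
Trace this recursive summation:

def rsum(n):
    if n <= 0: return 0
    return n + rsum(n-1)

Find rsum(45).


rsum(45)
= 45 + 44 + 43 + 42 + 41 + 40 + 39 + 38 + 37 + 36 + 35 + 34 + 33 + 32 + 31 + 30 + 29 + 28 + 27 + 26 + 25 + 24 + 23 + 22 + 21 + 20 + 19 + 18 + 17 + 16 + 15 + 14 + 13 + 12 + 11 + 10 + 9 + 8 + 7 + 6 + 5 + 4 + 3 + 2 + 1 + rsum(0)
= 45 + 44 + 43 + 42 + 41 + 40 + 39 + 38 + 37 + 36 + 35 + 34 + 33 + 32 + 31 + 30 + 29 + 28 + 27 + 26 + 25 + 24 + 23 + 22 + 21 + 20 + 19 + 18 + 17 + 16 + 15 + 14 + 13 + 12 + 11 + 10 + 9 + 8 + 7 + 6 + 5 + 4 + 3 + 2 + 1 + 0
= 1035

1035


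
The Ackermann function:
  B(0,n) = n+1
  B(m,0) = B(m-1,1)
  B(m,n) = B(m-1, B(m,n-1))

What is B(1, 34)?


B(1, 34) = B(0, B(1, 33))
  B(1, 33) = B(0, B(1, 32))
    B(1, 32) = B(0, B(1, 31))
      B(1, 31) = B(0, B(1, 30))
        B(1, 30) = B(0, B(1, 29))
          B(1, 29) = B(0, B(1, 28))
          B(1, 28) = B(0, B(1, 27))
          B(1, 27) = B(0, B(1, 26))
          B(1, 26) = B(0, B(1, 25))
          B(1, 25) = B(0, B(1, 24))
          B(1, 24) = B(0, B(1, 23))
          B(1, 23) = B(0, B(1, 22))
          B(1, 22) = B(0, B(1, 21))
          B(1, 21) = B(0, B(1, 20))
          B(1, 20) = B(0, B(1, 19))
          B(1, 19) = B(0, B(1, 18))
          B(1, 18) = B(0, B(1, 17))
          B(1, 17) = B(0, B(1, 16))
          B(1, 16) = B(0, B(1, 15))
          B(1, 15) = B(0, B(1, 14))
          B(1, 14) = B(0, B(1, 13))
          B(1, 13) = B(0, B(1, 12))
          B(1, 12) = B(0, B(1, 11))
          B(1, 11) = B(0, B(1, 10))
          B(1, 10) = B(0, B(1, 9))
... (trace truncated)
Result: B(1, 34) = 36

36


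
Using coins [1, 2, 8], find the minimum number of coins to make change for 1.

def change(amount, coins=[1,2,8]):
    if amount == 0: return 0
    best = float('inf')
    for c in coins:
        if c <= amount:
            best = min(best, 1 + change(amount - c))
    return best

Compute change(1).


Building up with DP:
change(0) = 0
change(1) = min(1+change(0)=1+0=1) = 1

1


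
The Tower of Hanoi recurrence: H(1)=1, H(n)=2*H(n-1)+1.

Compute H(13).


H(13) = 2 * H(12) + 1
H(12) = 2 * H(11) + 1
H(11) = 2 * H(10) + 1
H(10) = 2 * H(9) + 1
H(9) = 2 * H(8) + 1
H(8) = 2 * H(7) + 1
H(7) = 2 * H(6) + 1
H(6) = 2 * H(5) + 1
H(5) = 2 * H(4) + 1
H(4) = 2 * H(3) + 1
H(3) = 2 * H(2) + 1
H(2) = 2 * H(1) + 1
H(1) = 1  (base case)
H(2) = 2 * 1 + 1 = 3
H(3) = 2 * 3 + 1 = 7
H(4) = 2 * 7 + 1 = 15
H(5) = 2 * 15 + 1 = 31
H(6) = 2 * 31 + 1 = 63
H(7) = 2 * 63 + 1 = 127
H(8) = 2 * 127 + 1 = 255
H(9) = 2 * 255 + 1 = 511
H(10) = 2 * 511 + 1 = 1023
H(11) = 2 * 1023 + 1 = 2047
H(12) = 2 * 2047 + 1 = 4095
H(13) = 2 * 4095 + 1 = 8191

8191
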